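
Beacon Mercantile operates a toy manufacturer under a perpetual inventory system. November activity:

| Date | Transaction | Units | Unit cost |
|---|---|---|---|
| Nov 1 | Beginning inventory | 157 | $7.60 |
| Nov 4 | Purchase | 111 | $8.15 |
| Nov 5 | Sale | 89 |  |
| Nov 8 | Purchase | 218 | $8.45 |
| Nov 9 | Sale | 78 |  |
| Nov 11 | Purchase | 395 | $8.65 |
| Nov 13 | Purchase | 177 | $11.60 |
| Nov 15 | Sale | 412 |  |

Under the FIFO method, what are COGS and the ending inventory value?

COGS = $4,744.40; ending inventory = $4,665.50

Nov 5, 89 sold [FIFO — oldest first]: 89 @ $7.60 = $676.40
Nov 9, 78 sold [FIFO — oldest first]: 68 @ $7.60 + 10 @ $8.15 = $598.30
Nov 15, 412 sold [FIFO — oldest first]: 101 @ $8.15 + 218 @ $8.45 + 93 @ $8.65 = $3,469.70
Total COGS = $676.40 + $598.30 + $3,469.70 = $4,744.40
Ending inventory: 302 @ $8.65 + 177 @ $11.60 = $4,665.50
Check: goods available $9,409.90 = COGS $4,744.40 + ending $4,665.50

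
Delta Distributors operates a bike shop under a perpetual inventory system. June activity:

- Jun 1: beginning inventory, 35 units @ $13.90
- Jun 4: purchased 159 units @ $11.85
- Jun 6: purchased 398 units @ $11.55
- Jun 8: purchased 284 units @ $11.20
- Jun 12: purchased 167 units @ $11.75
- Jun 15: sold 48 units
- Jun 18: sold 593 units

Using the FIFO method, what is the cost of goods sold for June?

Jun 15, 48 sold [FIFO — oldest first]: 35 @ $13.90 + 13 @ $11.85 = $640.55
Jun 18, 593 sold [FIFO — oldest first]: 146 @ $11.85 + 398 @ $11.55 + 49 @ $11.20 = $6,875.80
Total COGS = $640.55 + $6,875.80 = $7,516.35
Ending inventory: 235 @ $11.20 + 167 @ $11.75 = $4,594.25

COGS = $7,516.35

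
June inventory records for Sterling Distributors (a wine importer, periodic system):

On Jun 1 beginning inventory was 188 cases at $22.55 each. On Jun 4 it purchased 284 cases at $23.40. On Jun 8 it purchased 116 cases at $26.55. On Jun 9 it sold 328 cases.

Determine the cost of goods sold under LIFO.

Jun 9, 328 sold [LIFO — newest first]: 116 @ $26.55 + 212 @ $23.40 = $8,040.60
Ending inventory: 188 @ $22.55 + 72 @ $23.40 = $5,924.20

COGS = $8,040.60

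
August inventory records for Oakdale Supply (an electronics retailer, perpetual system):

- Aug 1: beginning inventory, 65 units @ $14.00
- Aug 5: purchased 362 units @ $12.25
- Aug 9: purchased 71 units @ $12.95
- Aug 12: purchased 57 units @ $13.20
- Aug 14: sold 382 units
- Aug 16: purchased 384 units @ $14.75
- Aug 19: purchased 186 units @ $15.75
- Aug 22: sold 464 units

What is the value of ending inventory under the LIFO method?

Aug 14, 382 sold [LIFO — newest first]: 57 @ $13.20 + 71 @ $12.95 + 254 @ $12.25 = $4,783.35
Aug 22, 464 sold [LIFO — newest first]: 186 @ $15.75 + 278 @ $14.75 = $7,030.00
Total COGS = $4,783.35 + $7,030.00 = $11,813.35
Ending inventory: 65 @ $14.00 + 108 @ $12.25 + 106 @ $14.75 = $3,796.50

Ending inventory = $3,796.50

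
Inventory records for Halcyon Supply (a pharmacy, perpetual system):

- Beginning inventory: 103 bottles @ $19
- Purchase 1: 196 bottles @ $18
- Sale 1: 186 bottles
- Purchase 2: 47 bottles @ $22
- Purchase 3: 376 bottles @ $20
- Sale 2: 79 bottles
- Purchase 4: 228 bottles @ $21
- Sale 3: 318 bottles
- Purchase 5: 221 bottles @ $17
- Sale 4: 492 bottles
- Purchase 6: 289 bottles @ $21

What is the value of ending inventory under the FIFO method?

Ending inventory = $7,701

Sale 1 (186) [FIFO — oldest first]: 103 @ $19 + 83 @ $18 = $3,451
Sale 2 (79) [FIFO — oldest first]: 79 @ $18 = $1,422
Sale 3 (318) [FIFO — oldest first]: 34 @ $18 + 47 @ $22 + 237 @ $20 = $6,386
Sale 4 (492) [FIFO — oldest first]: 139 @ $20 + 228 @ $21 + 125 @ $17 = $9,693
Total COGS = $3,451 + $1,422 + $6,386 + $9,693 = $20,952
Ending inventory: 96 @ $17 + 289 @ $21 = $7,701
Check: goods available $28,653 = COGS $20,952 + ending $7,701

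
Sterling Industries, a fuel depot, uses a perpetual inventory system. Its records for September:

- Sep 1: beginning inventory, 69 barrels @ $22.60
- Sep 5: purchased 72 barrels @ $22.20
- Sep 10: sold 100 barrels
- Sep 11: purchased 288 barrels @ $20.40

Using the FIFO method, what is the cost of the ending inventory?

Ending inventory = $6,785.40

Sep 10, 100 sold [FIFO — oldest first]: 69 @ $22.60 + 31 @ $22.20 = $2,247.60
Ending inventory: 41 @ $22.20 + 288 @ $20.40 = $6,785.40
Check: goods available $9,033.00 = COGS $2,247.60 + ending $6,785.40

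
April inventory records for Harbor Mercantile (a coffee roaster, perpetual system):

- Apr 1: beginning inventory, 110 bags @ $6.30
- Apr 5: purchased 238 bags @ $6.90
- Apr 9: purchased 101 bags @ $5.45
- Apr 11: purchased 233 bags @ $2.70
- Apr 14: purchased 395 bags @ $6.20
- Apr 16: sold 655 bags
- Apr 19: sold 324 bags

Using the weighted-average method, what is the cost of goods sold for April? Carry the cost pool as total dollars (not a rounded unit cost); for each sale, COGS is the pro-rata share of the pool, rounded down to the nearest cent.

After Apr 1: 110 on hand, pool $693.00 (≈ $6.3000 each)
After Apr 5: 348 on hand, pool $2,335.20 (≈ $6.7103 each)
After Apr 9: 449 on hand, pool $2,885.65 (≈ $6.4268 each)
After Apr 11: 682 on hand, pool $3,514.75 (≈ $5.1536 each)
After Apr 14: 1077 on hand, pool $5,963.75 (≈ $5.5374 each)
Apr 16, sell 655: 655/1077 × $5,963.75 → $3,626.97
Apr 19, sell 324: 324/422 × $2,336.78 → $1,794.11
Total COGS = $3,626.97 + $1,794.11 = $5,421.08
Ending inventory (cost pool remaining) = $542.67
Check: goods available $5,963.75 = COGS $5,421.08 + ending $542.67

COGS = $5,421.08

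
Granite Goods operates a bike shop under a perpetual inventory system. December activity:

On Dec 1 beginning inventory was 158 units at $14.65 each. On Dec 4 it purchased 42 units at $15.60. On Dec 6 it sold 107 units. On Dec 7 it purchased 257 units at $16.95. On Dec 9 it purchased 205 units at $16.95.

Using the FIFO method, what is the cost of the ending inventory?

Dec 6, 107 sold [FIFO — oldest first]: 107 @ $14.65 = $1,567.55
Ending inventory: 51 @ $14.65 + 42 @ $15.60 + 257 @ $16.95 + 205 @ $16.95 = $9,233.25

Ending inventory = $9,233.25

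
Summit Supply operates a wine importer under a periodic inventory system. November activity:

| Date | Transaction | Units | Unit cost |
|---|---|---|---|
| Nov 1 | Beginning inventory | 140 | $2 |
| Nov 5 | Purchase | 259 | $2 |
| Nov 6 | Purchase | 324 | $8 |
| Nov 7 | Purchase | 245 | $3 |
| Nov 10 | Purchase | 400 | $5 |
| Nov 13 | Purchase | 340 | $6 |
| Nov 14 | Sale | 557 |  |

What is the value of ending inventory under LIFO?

Ending inventory = $5,040

Nov 14, 557 sold [LIFO — newest first]: 340 @ $6 + 217 @ $5 = $3,125
Ending inventory: 140 @ $2 + 259 @ $2 + 324 @ $8 + 245 @ $3 + 183 @ $5 = $5,040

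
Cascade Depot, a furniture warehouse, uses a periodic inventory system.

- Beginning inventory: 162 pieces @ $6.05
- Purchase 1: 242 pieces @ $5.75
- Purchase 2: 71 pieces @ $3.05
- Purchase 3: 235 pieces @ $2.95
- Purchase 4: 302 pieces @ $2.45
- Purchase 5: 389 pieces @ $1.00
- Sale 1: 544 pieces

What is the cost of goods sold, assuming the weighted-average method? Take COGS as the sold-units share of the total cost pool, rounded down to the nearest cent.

COGS = $1,712.49

Sale 1, sell 544: 544/1401 × $4,410.30 → $1,712.49
Ending inventory (cost pool remaining) = $2,697.81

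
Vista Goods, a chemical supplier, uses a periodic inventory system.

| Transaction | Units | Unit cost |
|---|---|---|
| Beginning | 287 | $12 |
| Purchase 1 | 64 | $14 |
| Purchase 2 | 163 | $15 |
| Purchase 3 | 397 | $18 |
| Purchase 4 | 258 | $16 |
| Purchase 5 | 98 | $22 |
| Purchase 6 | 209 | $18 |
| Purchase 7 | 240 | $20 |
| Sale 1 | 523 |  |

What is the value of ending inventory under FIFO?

Ending inventory = $21,830

Sale 1 (523) [FIFO — oldest first]: 287 @ $12 + 64 @ $14 + 163 @ $15 + 9 @ $18 = $6,947
Ending inventory: 388 @ $18 + 258 @ $16 + 98 @ $22 + 209 @ $18 + 240 @ $20 = $21,830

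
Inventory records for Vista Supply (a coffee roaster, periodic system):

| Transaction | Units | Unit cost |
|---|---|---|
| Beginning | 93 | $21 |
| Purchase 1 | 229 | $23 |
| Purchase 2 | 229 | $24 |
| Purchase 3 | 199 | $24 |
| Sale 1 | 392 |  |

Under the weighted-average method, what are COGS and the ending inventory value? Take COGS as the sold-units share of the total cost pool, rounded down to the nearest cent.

COGS = $9,142.48; ending inventory = $8,349.52

Sale 1, sell 392: 392/750 × $17,492.00 → $9,142.48
Ending inventory (cost pool remaining) = $8,349.52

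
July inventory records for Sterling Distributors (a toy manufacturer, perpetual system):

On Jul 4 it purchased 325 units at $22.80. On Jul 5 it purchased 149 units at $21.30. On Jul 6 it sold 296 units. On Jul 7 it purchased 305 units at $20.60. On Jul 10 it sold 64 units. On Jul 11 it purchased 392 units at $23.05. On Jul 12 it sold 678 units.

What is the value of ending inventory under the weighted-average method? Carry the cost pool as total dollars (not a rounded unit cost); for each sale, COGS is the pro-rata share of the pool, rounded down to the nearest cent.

Ending inventory = $2,941.08

After Jul 4: 325 on hand, pool $7,410.00 (≈ $22.8000 each)
After Jul 5: 474 on hand, pool $10,583.70 (≈ $22.3285 each)
Jul 6, sell 296: 296/474 × $10,583.70 → $6,609.23
After Jul 7: 483 on hand, pool $10,257.47 (≈ $21.2370 each)
Jul 10, sell 64: 64/483 × $10,257.47 → $1,359.16
After Jul 11: 811 on hand, pool $17,933.91 (≈ $22.1133 each)
Jul 12, sell 678: 678/811 × $17,933.91 → $14,992.83
Total COGS = $6,609.23 + $1,359.16 + $14,992.83 = $22,961.22
Ending inventory (cost pool remaining) = $2,941.08
Check: goods available $25,902.30 = COGS $22,961.22 + ending $2,941.08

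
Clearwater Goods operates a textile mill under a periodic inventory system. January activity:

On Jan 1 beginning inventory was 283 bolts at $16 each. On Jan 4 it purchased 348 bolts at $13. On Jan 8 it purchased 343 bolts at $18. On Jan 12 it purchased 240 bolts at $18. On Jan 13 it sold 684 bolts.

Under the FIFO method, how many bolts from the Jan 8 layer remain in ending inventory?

Jan 13, 684 sold [FIFO — oldest first]: 283 @ $16 + 348 @ $13 + 53 @ $18 = $10,006
Ending inventory: 290 @ $18 + 240 @ $18 = $9,540

290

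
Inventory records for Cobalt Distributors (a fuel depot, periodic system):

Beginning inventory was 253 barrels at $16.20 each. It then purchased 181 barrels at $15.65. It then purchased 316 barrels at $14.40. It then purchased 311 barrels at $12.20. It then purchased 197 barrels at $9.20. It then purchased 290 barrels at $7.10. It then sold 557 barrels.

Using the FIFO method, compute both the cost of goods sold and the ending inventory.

Sale 1 (557) [FIFO — oldest first]: 253 @ $16.20 + 181 @ $15.65 + 123 @ $14.40 = $8,702.45
Ending inventory: 193 @ $14.40 + 311 @ $12.20 + 197 @ $9.20 + 290 @ $7.10 = $10,444.80
Check: goods available $19,147.25 = COGS $8,702.45 + ending $10,444.80

COGS = $8,702.45; ending inventory = $10,444.80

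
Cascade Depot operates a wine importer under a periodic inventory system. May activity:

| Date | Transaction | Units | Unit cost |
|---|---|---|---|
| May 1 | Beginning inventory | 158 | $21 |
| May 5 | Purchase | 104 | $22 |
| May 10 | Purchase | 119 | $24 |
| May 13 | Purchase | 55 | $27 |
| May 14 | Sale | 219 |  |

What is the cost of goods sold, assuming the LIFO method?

May 14, 219 sold [LIFO — newest first]: 55 @ $27 + 119 @ $24 + 45 @ $22 = $5,331
Ending inventory: 158 @ $21 + 59 @ $22 = $4,616
Check: goods available $9,947 = COGS $5,331 + ending $4,616

COGS = $5,331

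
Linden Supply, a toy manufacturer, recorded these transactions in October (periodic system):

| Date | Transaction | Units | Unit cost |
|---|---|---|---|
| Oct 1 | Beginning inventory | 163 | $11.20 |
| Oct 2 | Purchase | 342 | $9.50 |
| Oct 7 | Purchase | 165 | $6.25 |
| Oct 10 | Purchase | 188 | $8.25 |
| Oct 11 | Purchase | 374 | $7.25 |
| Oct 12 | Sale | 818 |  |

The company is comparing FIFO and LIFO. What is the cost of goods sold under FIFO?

COGS = $7,326.85

FIFO COGS: 163 @ $11.20 + 342 @ $9.50 + 165 @ $6.25 + 148 @ $8.25 = $7,326.85
LIFO COGS: 374 @ $7.25 + 188 @ $8.25 + 165 @ $6.25 + 91 @ $9.50 = $6,158.25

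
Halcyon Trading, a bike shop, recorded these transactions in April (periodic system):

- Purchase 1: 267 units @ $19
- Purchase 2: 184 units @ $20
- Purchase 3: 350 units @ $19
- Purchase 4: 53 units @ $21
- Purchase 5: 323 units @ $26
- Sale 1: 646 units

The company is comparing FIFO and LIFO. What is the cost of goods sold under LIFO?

COGS = $14,641

FIFO COGS: 267 @ $19 + 184 @ $20 + 195 @ $19 = $12,458
LIFO COGS: 323 @ $26 + 53 @ $21 + 270 @ $19 = $14,641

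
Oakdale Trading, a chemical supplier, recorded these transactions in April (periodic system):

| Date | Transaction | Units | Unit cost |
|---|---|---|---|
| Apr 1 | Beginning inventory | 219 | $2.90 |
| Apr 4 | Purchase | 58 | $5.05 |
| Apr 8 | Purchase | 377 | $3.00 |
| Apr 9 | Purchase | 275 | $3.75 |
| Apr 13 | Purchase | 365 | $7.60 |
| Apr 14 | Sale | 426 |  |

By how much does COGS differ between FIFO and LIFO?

FIFO COGS: 219 @ $2.90 + 58 @ $5.05 + 149 @ $3.00 = $1,375.00
LIFO COGS: 365 @ $7.60 + 61 @ $3.75 = $3,002.75
Difference = |$1,375.00 − $3,002.75| = $1,627.75

$1,627.75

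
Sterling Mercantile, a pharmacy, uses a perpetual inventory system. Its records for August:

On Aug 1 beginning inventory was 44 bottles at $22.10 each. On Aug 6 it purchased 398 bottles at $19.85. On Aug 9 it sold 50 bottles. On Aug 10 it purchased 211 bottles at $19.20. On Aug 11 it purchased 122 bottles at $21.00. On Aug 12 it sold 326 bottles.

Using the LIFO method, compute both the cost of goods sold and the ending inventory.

COGS = $7,471.30; ending inventory = $8,014.60

Aug 9, 50 sold [LIFO — newest first]: 50 @ $19.85 = $992.50
Aug 12, 326 sold [LIFO — newest first]: 122 @ $21.00 + 204 @ $19.20 = $6,478.80
Total COGS = $992.50 + $6,478.80 = $7,471.30
Ending inventory: 44 @ $22.10 + 348 @ $19.85 + 7 @ $19.20 = $8,014.60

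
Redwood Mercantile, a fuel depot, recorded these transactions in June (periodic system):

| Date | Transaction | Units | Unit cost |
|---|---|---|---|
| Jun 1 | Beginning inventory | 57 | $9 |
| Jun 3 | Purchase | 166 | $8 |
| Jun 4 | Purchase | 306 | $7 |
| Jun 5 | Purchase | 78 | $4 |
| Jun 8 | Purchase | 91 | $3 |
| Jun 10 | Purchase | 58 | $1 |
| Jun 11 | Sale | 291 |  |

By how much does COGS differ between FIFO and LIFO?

FIFO COGS: 57 @ $9 + 166 @ $8 + 68 @ $7 = $2,317
LIFO COGS: 58 @ $1 + 91 @ $3 + 78 @ $4 + 64 @ $7 = $1,091
Difference = |$2,317 − $1,091| = $1,226

$1,226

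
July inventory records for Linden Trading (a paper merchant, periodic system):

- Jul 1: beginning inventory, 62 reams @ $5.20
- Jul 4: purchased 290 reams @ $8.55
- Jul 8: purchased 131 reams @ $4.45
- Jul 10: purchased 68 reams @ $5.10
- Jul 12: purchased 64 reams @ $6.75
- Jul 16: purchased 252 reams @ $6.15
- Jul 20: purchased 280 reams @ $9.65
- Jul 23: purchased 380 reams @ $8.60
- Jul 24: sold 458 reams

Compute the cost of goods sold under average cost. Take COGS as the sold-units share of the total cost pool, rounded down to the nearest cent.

COGS = $3,504.26

Jul 24, sell 458: 458/1527 × $11,683.45 → $3,504.26
Ending inventory (cost pool remaining) = $8,179.19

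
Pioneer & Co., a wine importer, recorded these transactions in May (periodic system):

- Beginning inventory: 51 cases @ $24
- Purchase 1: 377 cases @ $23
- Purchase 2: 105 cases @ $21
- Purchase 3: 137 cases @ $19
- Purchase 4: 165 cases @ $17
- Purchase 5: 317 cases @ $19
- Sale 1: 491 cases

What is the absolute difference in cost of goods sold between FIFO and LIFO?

$2,219

FIFO COGS: 51 @ $24 + 377 @ $23 + 63 @ $21 = $11,218
LIFO COGS: 317 @ $19 + 165 @ $17 + 9 @ $19 = $8,999
Difference = |$11,218 − $8,999| = $2,219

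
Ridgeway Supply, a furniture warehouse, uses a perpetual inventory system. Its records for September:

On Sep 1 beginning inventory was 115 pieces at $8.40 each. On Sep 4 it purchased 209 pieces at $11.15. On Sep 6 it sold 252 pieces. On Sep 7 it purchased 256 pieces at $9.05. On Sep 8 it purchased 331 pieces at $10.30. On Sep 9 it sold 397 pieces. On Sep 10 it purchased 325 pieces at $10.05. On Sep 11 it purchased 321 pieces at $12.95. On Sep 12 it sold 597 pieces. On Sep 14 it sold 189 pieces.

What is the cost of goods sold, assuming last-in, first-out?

COGS = $15,388.35

Sep 6, 252 sold [LIFO — newest first]: 209 @ $11.15 + 43 @ $8.40 = $2,691.55
Sep 9, 397 sold [LIFO — newest first]: 331 @ $10.30 + 66 @ $9.05 = $4,006.60
Sep 12, 597 sold [LIFO — newest first]: 321 @ $12.95 + 276 @ $10.05 = $6,930.75
Sep 14, 189 sold [LIFO — newest first]: 49 @ $10.05 + 140 @ $9.05 = $1,759.45
Total COGS = $2,691.55 + $4,006.60 + $6,930.75 + $1,759.45 = $15,388.35
Ending inventory: 72 @ $8.40 + 50 @ $9.05 = $1,057.30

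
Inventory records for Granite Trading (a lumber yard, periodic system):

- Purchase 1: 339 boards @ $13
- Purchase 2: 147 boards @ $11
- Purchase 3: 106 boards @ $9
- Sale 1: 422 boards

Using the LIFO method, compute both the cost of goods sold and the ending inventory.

COGS = $4,768; ending inventory = $2,210

Sale 1 (422) [LIFO — newest first]: 106 @ $9 + 147 @ $11 + 169 @ $13 = $4,768
Ending inventory: 170 @ $13 = $2,210
Check: goods available $6,978 = COGS $4,768 + ending $2,210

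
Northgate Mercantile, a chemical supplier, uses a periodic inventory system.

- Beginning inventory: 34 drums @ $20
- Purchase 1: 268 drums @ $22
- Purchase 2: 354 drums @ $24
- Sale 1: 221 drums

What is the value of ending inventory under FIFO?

Ending inventory = $10,278

Sale 1 (221) [FIFO — oldest first]: 34 @ $20 + 187 @ $22 = $4,794
Ending inventory: 81 @ $22 + 354 @ $24 = $10,278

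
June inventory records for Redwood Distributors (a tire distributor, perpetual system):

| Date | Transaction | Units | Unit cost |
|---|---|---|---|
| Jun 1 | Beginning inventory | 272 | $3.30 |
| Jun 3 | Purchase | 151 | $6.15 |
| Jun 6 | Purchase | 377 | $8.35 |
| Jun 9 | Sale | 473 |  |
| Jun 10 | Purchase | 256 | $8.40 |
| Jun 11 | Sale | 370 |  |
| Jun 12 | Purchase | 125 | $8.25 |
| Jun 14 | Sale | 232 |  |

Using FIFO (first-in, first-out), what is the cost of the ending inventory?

Ending inventory = $874.50

Jun 9, 473 sold [FIFO — oldest first]: 272 @ $3.30 + 151 @ $6.15 + 50 @ $8.35 = $2,243.75
Jun 11, 370 sold [FIFO — oldest first]: 327 @ $8.35 + 43 @ $8.40 = $3,091.65
Jun 14, 232 sold [FIFO — oldest first]: 213 @ $8.40 + 19 @ $8.25 = $1,945.95
Total COGS = $2,243.75 + $3,091.65 + $1,945.95 = $7,281.35
Ending inventory: 106 @ $8.25 = $874.50
Check: goods available $8,155.85 = COGS $7,281.35 + ending $874.50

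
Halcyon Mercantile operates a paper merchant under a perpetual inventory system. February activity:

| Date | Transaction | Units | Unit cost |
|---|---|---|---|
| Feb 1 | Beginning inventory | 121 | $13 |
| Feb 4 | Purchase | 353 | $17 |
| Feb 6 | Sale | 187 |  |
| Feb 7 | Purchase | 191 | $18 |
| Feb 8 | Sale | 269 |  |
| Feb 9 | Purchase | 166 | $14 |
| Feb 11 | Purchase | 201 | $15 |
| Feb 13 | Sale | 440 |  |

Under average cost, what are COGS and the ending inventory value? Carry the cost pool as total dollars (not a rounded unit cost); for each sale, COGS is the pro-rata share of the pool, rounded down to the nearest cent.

COGS = $14,262.03; ending inventory = $2,088.97

After Feb 1: 121 on hand, pool $1,573.00 (≈ $13.0000 each)
After Feb 4: 474 on hand, pool $7,574.00 (≈ $15.9789 each)
Feb 6, sell 187: 187/474 × $7,574.00 → $2,988.05
After Feb 7: 478 on hand, pool $8,023.95 (≈ $16.7865 each)
Feb 8, sell 269: 269/478 × $8,023.95 → $4,515.57
After Feb 9: 375 on hand, pool $5,832.38 (≈ $15.5530 each)
After Feb 11: 576 on hand, pool $8,847.38 (≈ $15.3600 each)
Feb 13, sell 440: 440/576 × $8,847.38 → $6,758.41
Total COGS = $2,988.05 + $4,515.57 + $6,758.41 = $14,262.03
Ending inventory (cost pool remaining) = $2,088.97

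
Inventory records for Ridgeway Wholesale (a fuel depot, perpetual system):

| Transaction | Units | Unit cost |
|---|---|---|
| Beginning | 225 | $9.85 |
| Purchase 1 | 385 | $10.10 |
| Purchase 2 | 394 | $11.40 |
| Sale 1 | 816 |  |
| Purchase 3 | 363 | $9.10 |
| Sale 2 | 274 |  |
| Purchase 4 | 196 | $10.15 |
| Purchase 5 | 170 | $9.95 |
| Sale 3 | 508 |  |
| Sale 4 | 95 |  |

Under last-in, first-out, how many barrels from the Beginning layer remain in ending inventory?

Sale 1 (816) [LIFO — newest first]: 394 @ $11.40 + 385 @ $10.10 + 37 @ $9.85 = $8,744.55
Sale 2 (274) [LIFO — newest first]: 274 @ $9.10 = $2,493.40
Sale 3 (508) [LIFO — newest first]: 170 @ $9.95 + 196 @ $10.15 + 89 @ $9.10 + 53 @ $9.85 = $5,012.85
Sale 4 (95) [LIFO — newest first]: 95 @ $9.85 = $935.75
Total COGS = $8,744.55 + $2,493.40 + $5,012.85 + $935.75 = $17,186.55
Ending inventory: 40 @ $9.85 = $394.00

40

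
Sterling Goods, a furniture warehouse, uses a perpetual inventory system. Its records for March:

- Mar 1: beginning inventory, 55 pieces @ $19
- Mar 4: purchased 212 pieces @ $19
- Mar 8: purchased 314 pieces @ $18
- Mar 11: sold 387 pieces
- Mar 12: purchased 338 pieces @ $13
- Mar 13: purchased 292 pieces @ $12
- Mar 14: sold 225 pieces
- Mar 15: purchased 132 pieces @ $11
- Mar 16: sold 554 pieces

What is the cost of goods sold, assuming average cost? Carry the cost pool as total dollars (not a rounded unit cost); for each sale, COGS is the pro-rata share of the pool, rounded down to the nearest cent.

After Mar 1: 55 on hand, pool $1,045.00 (≈ $19.0000 each)
After Mar 4: 267 on hand, pool $5,073.00 (≈ $19.0000 each)
After Mar 8: 581 on hand, pool $10,725.00 (≈ $18.4596 each)
Mar 11, sell 387: 387/581 × $10,725.00 → $7,143.84
After Mar 12: 532 on hand, pool $7,975.16 (≈ $14.9909 each)
After Mar 13: 824 on hand, pool $11,479.16 (≈ $13.9310 each)
Mar 14, sell 225: 225/824 × $11,479.16 → $3,134.47
After Mar 15: 731 on hand, pool $9,796.69 (≈ $13.4018 each)
Mar 16, sell 554: 554/731 × $9,796.69 → $7,424.57
Total COGS = $7,143.84 + $3,134.47 + $7,424.57 = $17,702.88
Ending inventory (cost pool remaining) = $2,372.12
Check: goods available $20,075.00 = COGS $17,702.88 + ending $2,372.12

COGS = $17,702.88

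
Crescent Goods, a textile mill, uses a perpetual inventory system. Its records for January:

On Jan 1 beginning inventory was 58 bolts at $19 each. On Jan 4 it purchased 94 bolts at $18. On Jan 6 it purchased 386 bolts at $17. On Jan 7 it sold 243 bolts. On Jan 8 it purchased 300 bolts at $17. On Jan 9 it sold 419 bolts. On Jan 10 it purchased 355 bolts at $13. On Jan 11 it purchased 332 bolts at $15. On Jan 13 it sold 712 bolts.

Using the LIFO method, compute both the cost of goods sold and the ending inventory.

COGS = $21,275; ending inventory = $2,776

Jan 7, 243 sold [LIFO — newest first]: 243 @ $17 = $4,131
Jan 9, 419 sold [LIFO — newest first]: 300 @ $17 + 119 @ $17 = $7,123
Jan 13, 712 sold [LIFO — newest first]: 332 @ $15 + 355 @ $13 + 24 @ $17 + 1 @ $18 = $10,021
Total COGS = $4,131 + $7,123 + $10,021 = $21,275
Ending inventory: 58 @ $19 + 93 @ $18 = $2,776
Check: goods available $24,051 = COGS $21,275 + ending $2,776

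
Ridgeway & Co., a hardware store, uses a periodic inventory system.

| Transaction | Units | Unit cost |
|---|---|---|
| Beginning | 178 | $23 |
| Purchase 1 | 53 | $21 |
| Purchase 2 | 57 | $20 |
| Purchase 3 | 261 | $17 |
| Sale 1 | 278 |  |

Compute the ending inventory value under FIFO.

Sale 1 (278) [FIFO — oldest first]: 178 @ $23 + 53 @ $21 + 47 @ $20 = $6,147
Ending inventory: 10 @ $20 + 261 @ $17 = $4,637

Ending inventory = $4,637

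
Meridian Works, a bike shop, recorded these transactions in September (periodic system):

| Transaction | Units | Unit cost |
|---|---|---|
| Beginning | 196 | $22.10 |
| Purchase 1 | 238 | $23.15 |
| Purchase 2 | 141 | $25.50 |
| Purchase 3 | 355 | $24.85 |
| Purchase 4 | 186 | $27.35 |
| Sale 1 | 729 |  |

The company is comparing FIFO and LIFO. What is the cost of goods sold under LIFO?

COGS = $18,592.40

FIFO COGS: 196 @ $22.10 + 238 @ $23.15 + 141 @ $25.50 + 154 @ $24.85 = $17,263.70
LIFO COGS: 186 @ $27.35 + 355 @ $24.85 + 141 @ $25.50 + 47 @ $23.15 = $18,592.40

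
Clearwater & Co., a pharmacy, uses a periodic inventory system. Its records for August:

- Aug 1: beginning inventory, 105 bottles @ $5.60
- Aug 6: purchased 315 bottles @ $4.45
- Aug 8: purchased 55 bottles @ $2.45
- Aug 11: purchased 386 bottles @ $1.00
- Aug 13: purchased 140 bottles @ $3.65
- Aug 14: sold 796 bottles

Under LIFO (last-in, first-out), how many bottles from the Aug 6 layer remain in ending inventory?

100

Aug 14, 796 sold [LIFO — newest first]: 140 @ $3.65 + 386 @ $1.00 + 55 @ $2.45 + 215 @ $4.45 = $1,988.50
Ending inventory: 105 @ $5.60 + 100 @ $4.45 = $1,033.00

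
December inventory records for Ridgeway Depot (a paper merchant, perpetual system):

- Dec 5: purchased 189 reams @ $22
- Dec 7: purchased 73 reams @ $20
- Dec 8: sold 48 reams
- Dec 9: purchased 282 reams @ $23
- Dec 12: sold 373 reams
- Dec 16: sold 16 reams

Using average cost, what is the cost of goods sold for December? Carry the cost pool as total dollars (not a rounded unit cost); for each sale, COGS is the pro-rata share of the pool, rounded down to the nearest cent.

COGS = $9,714.89

After Dec 5: 189 on hand, pool $4,158.00 (≈ $22.0000 each)
After Dec 7: 262 on hand, pool $5,618.00 (≈ $21.4427 each)
Dec 8, sell 48: 48/262 × $5,618.00 → $1,029.25
After Dec 9: 496 on hand, pool $11,074.75 (≈ $22.3281 each)
Dec 12, sell 373: 373/496 × $11,074.75 → $8,328.39
Dec 16, sell 16: 16/123 × $2,746.36 → $357.25
Total COGS = $1,029.25 + $8,328.39 + $357.25 = $9,714.89
Ending inventory (cost pool remaining) = $2,389.11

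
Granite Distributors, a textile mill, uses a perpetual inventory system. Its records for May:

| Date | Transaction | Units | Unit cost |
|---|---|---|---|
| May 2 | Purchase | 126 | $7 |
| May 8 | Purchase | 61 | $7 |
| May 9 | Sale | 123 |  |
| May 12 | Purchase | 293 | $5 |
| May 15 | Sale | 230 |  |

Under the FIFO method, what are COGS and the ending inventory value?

COGS = $2,139; ending inventory = $635

May 9, 123 sold [FIFO — oldest first]: 123 @ $7 = $861
May 15, 230 sold [FIFO — oldest first]: 3 @ $7 + 61 @ $7 + 166 @ $5 = $1,278
Total COGS = $861 + $1,278 = $2,139
Ending inventory: 127 @ $5 = $635
Check: goods available $2,774 = COGS $2,139 + ending $635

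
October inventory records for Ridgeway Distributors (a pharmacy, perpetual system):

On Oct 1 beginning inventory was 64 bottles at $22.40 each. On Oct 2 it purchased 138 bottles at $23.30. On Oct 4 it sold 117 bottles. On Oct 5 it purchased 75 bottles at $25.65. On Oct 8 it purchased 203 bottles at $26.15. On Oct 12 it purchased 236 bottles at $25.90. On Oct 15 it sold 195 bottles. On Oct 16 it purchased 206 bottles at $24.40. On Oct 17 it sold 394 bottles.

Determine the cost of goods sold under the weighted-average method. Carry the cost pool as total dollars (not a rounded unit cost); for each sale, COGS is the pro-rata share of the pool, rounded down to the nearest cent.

After Oct 1: 64 on hand, pool $1,433.60 (≈ $22.4000 each)
After Oct 2: 202 on hand, pool $4,649.00 (≈ $23.0149 each)
Oct 4, sell 117: 117/202 × $4,649.00 → $2,692.73
After Oct 5: 160 on hand, pool $3,880.02 (≈ $24.2501 each)
After Oct 8: 363 on hand, pool $9,188.47 (≈ $25.3126 each)
After Oct 12: 599 on hand, pool $15,300.87 (≈ $25.5440 each)
Oct 15, sell 195: 195/599 × $15,300.87 → $4,981.08
After Oct 16: 610 on hand, pool $15,346.19 (≈ $25.1577 each)
Oct 17, sell 394: 394/610 × $15,346.19 → $9,912.12
Total COGS = $2,692.73 + $4,981.08 + $9,912.12 = $17,585.93
Ending inventory (cost pool remaining) = $5,434.07

COGS = $17,585.93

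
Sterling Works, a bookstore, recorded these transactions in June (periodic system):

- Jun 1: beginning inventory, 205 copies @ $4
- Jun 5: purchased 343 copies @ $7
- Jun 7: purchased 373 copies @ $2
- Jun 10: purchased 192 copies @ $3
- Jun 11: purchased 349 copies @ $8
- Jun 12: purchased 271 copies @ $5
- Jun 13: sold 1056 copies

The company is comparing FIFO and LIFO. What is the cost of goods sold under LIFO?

FIFO COGS: 205 @ $4 + 343 @ $7 + 373 @ $2 + 135 @ $3 = $4,372
LIFO COGS: 271 @ $5 + 349 @ $8 + 192 @ $3 + 244 @ $2 = $5,211

COGS = $5,211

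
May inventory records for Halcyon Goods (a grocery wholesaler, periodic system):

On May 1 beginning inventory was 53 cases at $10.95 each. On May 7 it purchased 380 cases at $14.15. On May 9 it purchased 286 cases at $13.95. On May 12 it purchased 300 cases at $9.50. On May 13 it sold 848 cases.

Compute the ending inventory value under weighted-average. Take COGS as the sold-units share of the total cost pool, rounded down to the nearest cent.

May 13, sell 848: 848/1019 × $12,797.05 → $10,649.55
Ending inventory (cost pool remaining) = $2,147.50
Check: goods available $12,797.05 = COGS $10,649.55 + ending $2,147.50

Ending inventory = $2,147.50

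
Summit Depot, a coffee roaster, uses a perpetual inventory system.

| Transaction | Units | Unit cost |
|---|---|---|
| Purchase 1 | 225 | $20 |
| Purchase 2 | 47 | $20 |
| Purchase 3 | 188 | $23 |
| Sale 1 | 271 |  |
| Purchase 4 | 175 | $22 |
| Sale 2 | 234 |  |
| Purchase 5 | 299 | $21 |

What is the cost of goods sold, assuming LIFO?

Sale 1 (271) [LIFO — newest first]: 188 @ $23 + 47 @ $20 + 36 @ $20 = $5,984
Sale 2 (234) [LIFO — newest first]: 175 @ $22 + 59 @ $20 = $5,030
Total COGS = $5,984 + $5,030 = $11,014
Ending inventory: 130 @ $20 + 299 @ $21 = $8,879

COGS = $11,014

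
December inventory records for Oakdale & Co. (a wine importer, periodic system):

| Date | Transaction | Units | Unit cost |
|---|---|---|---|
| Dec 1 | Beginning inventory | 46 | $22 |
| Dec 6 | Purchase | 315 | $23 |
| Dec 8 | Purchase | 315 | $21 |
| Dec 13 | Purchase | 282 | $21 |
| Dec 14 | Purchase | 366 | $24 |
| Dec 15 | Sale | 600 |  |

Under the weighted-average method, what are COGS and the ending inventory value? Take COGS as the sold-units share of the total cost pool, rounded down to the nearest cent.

COGS = $13,403.92; ending inventory = $16,174.08

Dec 15, sell 600: 600/1324 × $29,578.00 → $13,403.92
Ending inventory (cost pool remaining) = $16,174.08
Check: goods available $29,578.00 = COGS $13,403.92 + ending $16,174.08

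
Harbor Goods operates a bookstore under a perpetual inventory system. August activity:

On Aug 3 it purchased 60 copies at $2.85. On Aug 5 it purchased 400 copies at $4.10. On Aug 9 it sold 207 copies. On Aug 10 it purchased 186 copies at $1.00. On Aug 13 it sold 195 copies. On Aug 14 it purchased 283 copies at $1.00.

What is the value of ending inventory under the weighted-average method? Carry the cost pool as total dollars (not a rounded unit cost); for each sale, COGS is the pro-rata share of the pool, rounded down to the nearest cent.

After Aug 3: 60 on hand, pool $171.00 (≈ $2.8500 each)
After Aug 5: 460 on hand, pool $1,811.00 (≈ $3.9370 each)
Aug 9, sell 207: 207/460 × $1,811.00 → $814.95
After Aug 10: 439 on hand, pool $1,182.05 (≈ $2.6926 each)
Aug 13, sell 195: 195/439 × $1,182.05 → $525.05
After Aug 14: 527 on hand, pool $940.00 (≈ $1.7837 each)
Total COGS = $814.95 + $525.05 = $1,340.00
Ending inventory (cost pool remaining) = $940.00

Ending inventory = $940.00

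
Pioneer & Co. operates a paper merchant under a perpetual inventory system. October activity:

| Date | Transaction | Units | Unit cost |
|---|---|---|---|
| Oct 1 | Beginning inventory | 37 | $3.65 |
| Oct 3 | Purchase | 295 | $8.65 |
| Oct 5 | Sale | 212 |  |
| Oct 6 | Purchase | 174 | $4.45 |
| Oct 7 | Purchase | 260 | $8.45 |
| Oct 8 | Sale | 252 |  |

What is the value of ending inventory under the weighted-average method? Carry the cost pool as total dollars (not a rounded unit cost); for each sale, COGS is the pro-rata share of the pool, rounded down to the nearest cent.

After Oct 1: 37 on hand, pool $135.05 (≈ $3.6500 each)
After Oct 3: 332 on hand, pool $2,686.80 (≈ $8.0928 each)
Oct 5, sell 212: 212/332 × $2,686.80 → $1,715.66
After Oct 6: 294 on hand, pool $1,745.44 (≈ $5.9369 each)
After Oct 7: 554 on hand, pool $3,942.44 (≈ $7.1163 each)
Oct 8, sell 252: 252/554 × $3,942.44 → $1,793.31
Total COGS = $1,715.66 + $1,793.31 = $3,508.97
Ending inventory (cost pool remaining) = $2,149.13

Ending inventory = $2,149.13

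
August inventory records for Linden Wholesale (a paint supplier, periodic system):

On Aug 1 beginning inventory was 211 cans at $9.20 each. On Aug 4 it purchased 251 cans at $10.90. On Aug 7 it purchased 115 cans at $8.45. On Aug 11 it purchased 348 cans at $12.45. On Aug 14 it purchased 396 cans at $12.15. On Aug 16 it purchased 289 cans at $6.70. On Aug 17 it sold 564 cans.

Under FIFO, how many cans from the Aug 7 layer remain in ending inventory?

13

Aug 17, 564 sold [FIFO — oldest first]: 211 @ $9.20 + 251 @ $10.90 + 102 @ $8.45 = $5,539.00
Ending inventory: 13 @ $8.45 + 348 @ $12.45 + 396 @ $12.15 + 289 @ $6.70 = $11,190.15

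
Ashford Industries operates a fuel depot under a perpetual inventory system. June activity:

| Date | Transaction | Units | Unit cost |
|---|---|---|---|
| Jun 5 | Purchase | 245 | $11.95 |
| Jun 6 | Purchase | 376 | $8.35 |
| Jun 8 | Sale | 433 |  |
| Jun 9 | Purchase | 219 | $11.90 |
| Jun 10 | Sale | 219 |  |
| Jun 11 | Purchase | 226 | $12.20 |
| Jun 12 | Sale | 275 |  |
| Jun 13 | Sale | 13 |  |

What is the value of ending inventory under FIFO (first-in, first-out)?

Ending inventory = $1,537.20

Jun 8, 433 sold [FIFO — oldest first]: 245 @ $11.95 + 188 @ $8.35 = $4,497.55
Jun 10, 219 sold [FIFO — oldest first]: 188 @ $8.35 + 31 @ $11.90 = $1,938.70
Jun 12, 275 sold [FIFO — oldest first]: 188 @ $11.90 + 87 @ $12.20 = $3,298.60
Jun 13, 13 sold [FIFO — oldest first]: 13 @ $12.20 = $158.60
Total COGS = $4,497.55 + $1,938.70 + $3,298.60 + $158.60 = $9,893.45
Ending inventory: 126 @ $12.20 = $1,537.20
Check: goods available $11,430.65 = COGS $9,893.45 + ending $1,537.20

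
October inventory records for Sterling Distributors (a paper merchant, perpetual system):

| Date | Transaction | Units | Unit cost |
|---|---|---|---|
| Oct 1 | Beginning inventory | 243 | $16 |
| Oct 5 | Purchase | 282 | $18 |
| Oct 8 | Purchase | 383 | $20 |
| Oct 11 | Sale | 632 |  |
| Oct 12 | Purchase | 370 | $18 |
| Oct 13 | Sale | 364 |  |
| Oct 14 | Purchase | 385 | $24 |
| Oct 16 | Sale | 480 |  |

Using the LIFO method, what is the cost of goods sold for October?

Oct 11, 632 sold [LIFO — newest first]: 383 @ $20 + 249 @ $18 = $12,142
Oct 13, 364 sold [LIFO — newest first]: 364 @ $18 = $6,552
Oct 16, 480 sold [LIFO — newest first]: 385 @ $24 + 6 @ $18 + 33 @ $18 + 56 @ $16 = $10,838
Total COGS = $12,142 + $6,552 + $10,838 = $29,532
Ending inventory: 187 @ $16 = $2,992
Check: goods available $32,524 = COGS $29,532 + ending $2,992

COGS = $29,532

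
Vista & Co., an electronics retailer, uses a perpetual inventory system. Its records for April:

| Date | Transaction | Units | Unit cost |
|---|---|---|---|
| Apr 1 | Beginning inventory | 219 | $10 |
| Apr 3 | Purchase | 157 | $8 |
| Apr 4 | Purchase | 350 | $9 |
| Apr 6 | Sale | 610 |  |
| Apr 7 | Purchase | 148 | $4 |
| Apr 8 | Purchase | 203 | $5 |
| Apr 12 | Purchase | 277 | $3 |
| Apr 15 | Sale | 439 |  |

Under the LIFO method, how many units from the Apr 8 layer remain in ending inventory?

41

Apr 6, 610 sold [LIFO — newest first]: 350 @ $9 + 157 @ $8 + 103 @ $10 = $5,436
Apr 15, 439 sold [LIFO — newest first]: 277 @ $3 + 162 @ $5 = $1,641
Total COGS = $5,436 + $1,641 = $7,077
Ending inventory: 116 @ $10 + 148 @ $4 + 41 @ $5 = $1,957
Check: goods available $9,034 = COGS $7,077 + ending $1,957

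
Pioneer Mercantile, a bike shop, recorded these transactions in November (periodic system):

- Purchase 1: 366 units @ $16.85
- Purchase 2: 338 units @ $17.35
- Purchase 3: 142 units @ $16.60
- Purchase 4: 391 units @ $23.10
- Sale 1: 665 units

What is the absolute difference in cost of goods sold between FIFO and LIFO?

FIFO COGS: 366 @ $16.85 + 299 @ $17.35 = $11,354.75
LIFO COGS: 391 @ $23.10 + 142 @ $16.60 + 132 @ $17.35 = $13,679.50
Difference = |$11,354.75 − $13,679.50| = $2,324.75

$2,324.75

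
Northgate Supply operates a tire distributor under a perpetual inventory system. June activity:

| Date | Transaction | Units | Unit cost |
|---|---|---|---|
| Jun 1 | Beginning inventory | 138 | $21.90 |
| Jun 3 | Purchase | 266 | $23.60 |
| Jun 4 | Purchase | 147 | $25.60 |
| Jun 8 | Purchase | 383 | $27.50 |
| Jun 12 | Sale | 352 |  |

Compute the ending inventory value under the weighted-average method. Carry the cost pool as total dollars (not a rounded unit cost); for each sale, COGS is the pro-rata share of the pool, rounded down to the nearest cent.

Ending inventory = $14,702.98

After Jun 1: 138 on hand, pool $3,022.20 (≈ $21.9000 each)
After Jun 3: 404 on hand, pool $9,299.80 (≈ $23.0193 each)
After Jun 4: 551 on hand, pool $13,063.00 (≈ $23.7078 each)
After Jun 8: 934 on hand, pool $23,595.50 (≈ $25.2628 each)
Jun 12, sell 352: 352/934 × $23,595.50 → $8,892.52
Ending inventory (cost pool remaining) = $14,702.98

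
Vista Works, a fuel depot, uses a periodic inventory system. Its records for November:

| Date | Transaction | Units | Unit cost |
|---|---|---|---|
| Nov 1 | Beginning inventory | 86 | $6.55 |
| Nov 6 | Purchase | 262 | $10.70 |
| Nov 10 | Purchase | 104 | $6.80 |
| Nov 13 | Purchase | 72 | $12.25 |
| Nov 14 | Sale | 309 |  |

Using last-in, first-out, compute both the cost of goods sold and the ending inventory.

COGS = $3,012.30; ending inventory = $1,943.60

Nov 14, 309 sold [LIFO — newest first]: 72 @ $12.25 + 104 @ $6.80 + 133 @ $10.70 = $3,012.30
Ending inventory: 86 @ $6.55 + 129 @ $10.70 = $1,943.60
Check: goods available $4,955.90 = COGS $3,012.30 + ending $1,943.60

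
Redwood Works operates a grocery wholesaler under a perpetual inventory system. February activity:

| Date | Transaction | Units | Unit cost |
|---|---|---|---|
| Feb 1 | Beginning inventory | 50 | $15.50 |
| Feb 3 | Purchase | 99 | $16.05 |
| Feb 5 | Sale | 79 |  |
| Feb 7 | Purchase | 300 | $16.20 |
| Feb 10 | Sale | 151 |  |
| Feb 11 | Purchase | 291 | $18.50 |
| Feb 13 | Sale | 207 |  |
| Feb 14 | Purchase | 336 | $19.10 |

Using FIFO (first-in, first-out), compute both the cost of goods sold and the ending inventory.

COGS = $7,029.55; ending inventory = $11,995.50

Feb 5, 79 sold [FIFO — oldest first]: 50 @ $15.50 + 29 @ $16.05 = $1,240.45
Feb 10, 151 sold [FIFO — oldest first]: 70 @ $16.05 + 81 @ $16.20 = $2,435.70
Feb 13, 207 sold [FIFO — oldest first]: 207 @ $16.20 = $3,353.40
Total COGS = $1,240.45 + $2,435.70 + $3,353.40 = $7,029.55
Ending inventory: 12 @ $16.20 + 291 @ $18.50 + 336 @ $19.10 = $11,995.50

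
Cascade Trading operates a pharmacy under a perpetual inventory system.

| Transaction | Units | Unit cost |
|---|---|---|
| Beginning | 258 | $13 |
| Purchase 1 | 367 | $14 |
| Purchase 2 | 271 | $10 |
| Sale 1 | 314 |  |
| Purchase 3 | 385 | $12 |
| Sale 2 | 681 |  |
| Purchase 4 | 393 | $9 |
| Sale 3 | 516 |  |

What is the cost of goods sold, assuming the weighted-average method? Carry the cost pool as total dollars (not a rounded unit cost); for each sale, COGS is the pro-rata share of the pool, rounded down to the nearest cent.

After Beginning: 258 on hand, pool $3,354.00 (≈ $13.0000 each)
After Purchase 1: 625 on hand, pool $8,492.00 (≈ $13.5872 each)
After Purchase 2: 896 on hand, pool $11,202.00 (≈ $12.5022 each)
Sale 1, sell 314: 314/896 × $11,202.00 → $3,925.70
After Purchase 3: 967 on hand, pool $11,896.30 (≈ $12.3023 each)
Sale 2, sell 681: 681/967 × $11,896.30 → $8,377.84
After Purchase 4: 679 on hand, pool $7,055.46 (≈ $10.3910 each)
Sale 3, sell 516: 516/679 × $7,055.46 → $5,361.73
Total COGS = $3,925.70 + $8,377.84 + $5,361.73 = $17,665.27
Ending inventory (cost pool remaining) = $1,693.73
Check: goods available $19,359.00 = COGS $17,665.27 + ending $1,693.73

COGS = $17,665.27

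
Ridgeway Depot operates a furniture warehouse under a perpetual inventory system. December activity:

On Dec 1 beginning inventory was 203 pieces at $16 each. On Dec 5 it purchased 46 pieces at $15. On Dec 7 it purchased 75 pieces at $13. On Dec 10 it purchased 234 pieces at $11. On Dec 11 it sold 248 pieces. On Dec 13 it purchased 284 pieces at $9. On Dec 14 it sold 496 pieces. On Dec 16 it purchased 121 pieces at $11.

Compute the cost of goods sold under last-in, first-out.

COGS = $8,475

Dec 11, 248 sold [LIFO — newest first]: 234 @ $11 + 14 @ $13 = $2,756
Dec 14, 496 sold [LIFO — newest first]: 284 @ $9 + 61 @ $13 + 46 @ $15 + 105 @ $16 = $5,719
Total COGS = $2,756 + $5,719 = $8,475
Ending inventory: 98 @ $16 + 121 @ $11 = $2,899
Check: goods available $11,374 = COGS $8,475 + ending $2,899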